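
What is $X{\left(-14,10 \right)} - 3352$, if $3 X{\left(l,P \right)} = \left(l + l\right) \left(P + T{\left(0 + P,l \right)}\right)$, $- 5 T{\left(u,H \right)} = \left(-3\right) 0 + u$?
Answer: $- \frac{10280}{3} \approx -3426.7$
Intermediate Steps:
$T{\left(u,H \right)} = - \frac{u}{5}$ ($T{\left(u,H \right)} = - \frac{\left(-3\right) 0 + u}{5} = - \frac{0 + u}{5} = - \frac{u}{5}$)
$X{\left(l,P \right)} = \frac{8 P l}{15}$ ($X{\left(l,P \right)} = \frac{\left(l + l\right) \left(P - \frac{0 + P}{5}\right)}{3} = \frac{2 l \left(P - \frac{P}{5}\right)}{3} = \frac{2 l \frac{4 P}{5}}{3} = \frac{\frac{8}{5} P l}{3} = \frac{8 P l}{15}$)
$X{\left(-14,10 \right)} - 3352 = \frac{8}{15} \cdot 10 \left(-14\right) - 3352 = - \frac{224}{3} - 3352 = - \frac{10280}{3}$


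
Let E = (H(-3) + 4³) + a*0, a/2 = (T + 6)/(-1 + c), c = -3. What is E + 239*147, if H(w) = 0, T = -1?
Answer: 35197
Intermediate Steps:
a = -5/2 (a = 2*((-1 + 6)/(-1 - 3)) = 2*(5/(-4)) = 2*(5*(-¼)) = 2*(-5/4) = -5/2 ≈ -2.5000)
E = 64 (E = (0 + 4³) - 5/2*0 = (0 + 64) + 0 = 64 + 0 = 64)
E + 239*147 = 64 + 239*147 = 64 + 35133 = 35197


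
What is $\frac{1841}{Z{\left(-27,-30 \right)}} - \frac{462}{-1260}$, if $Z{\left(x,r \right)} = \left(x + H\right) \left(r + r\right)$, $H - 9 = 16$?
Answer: $\frac{377}{24} \approx 15.708$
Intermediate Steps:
$H = 25$ ($H = 9 + 16 = 25$)
$Z{\left(x,r \right)} = 2 r \left(25 + x\right)$ ($Z{\left(x,r \right)} = \left(x + 25\right) \left(r + r\right) = \left(25 + x\right) 2 r = 2 r \left(25 + x\right)$)
$\frac{1841}{Z{\left(-27,-30 \right)}} - \frac{462}{-1260} = \frac{1841}{2 \left(-30\right) \left(25 - 27\right)} - \frac{462}{-1260} = \frac{1841}{2 \left(-30\right) \left(-2\right)} - - \frac{11}{30} = \frac{1841}{120} + \frac{11}{30} = \frac{377}{24}$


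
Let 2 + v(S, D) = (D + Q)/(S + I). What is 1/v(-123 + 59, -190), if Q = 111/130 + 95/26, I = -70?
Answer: -8710/5363 ≈ -1.6241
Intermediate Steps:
Q = 293/65 (Q = 111*(1/130) + 95*(1/26) = 111/130 + 95/26 = 293/65 ≈ 4.5077)
v(S, D) = -2 + (293/65 + D)/(-70 + S) (v(S, D) = -2 + (D + 293/65)/(S - 70) = -2 + (293/65 + D)/(-70 + S))
1/v(-123 + 59, -190) = 1/((9393/65 - 190 - 2*(-123 + 59))/(-70 + (-123 + 59))) = 1/((9393/65 - 190 - 2*(-64))/(-70 - 64)) = 1/((9393/65 - 190 + 128)/(-134)) = 1/(-1/134*5363/65) = 1/(-5363/8710) = -8710/5363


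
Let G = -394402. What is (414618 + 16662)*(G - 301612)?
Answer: -300176917920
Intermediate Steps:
(414618 + 16662)*(G - 301612) = (414618 + 16662)*(-394402 - 301612) = 431280*(-696014) = -300176917920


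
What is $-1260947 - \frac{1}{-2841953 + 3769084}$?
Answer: $- \frac{1169063053058}{927131} \approx -1.2609 \cdot 10^{6}$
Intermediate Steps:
$-1260947 - \frac{1}{-2841953 + 3769084} = -1260947 - \frac{1}{927131} = - \frac{1169063053058}{927131}$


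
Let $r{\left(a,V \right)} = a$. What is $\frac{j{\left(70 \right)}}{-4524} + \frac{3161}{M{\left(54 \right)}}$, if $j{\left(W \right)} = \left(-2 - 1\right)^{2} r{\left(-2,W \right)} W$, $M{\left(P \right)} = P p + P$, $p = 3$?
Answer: $\frac{1214377}{81432} \approx 14.913$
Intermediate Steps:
$M{\left(P \right)} = 4 P$ ($M{\left(P \right)} = P 3 + P = 3 P + P = 4 P$)
$j{\left(W \right)} = - 18 W$ ($j{\left(W \right)} = \left(-2 - 1\right)^{2} \left(-2\right) W = \left(-3\right)^{2} \left(-2\right) W = 9 \left(-2\right) W = - 18 W$)
$\frac{j{\left(70 \right)}}{-4524} + \frac{3161}{M{\left(54 \right)}} = \frac{\left(-18\right) 70}{-4524} + \frac{3161}{4 \cdot 54} = \left(-1260\right) \left(- \frac{1}{4524}\right) + \frac{3161}{216} = \frac{105}{377} + 3161 \cdot \frac{1}{216} = \frac{105}{377} + \frac{3161}{216} = \frac{1214377}{81432}$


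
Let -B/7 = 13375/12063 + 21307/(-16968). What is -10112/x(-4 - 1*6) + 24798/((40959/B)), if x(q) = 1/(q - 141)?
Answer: 33865517293461241/22179080052 ≈ 1.5269e+6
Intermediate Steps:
B = 3342149/3248968 (B = -7*(13375/12063 + 21307/(-16968)) = -7*(13375*(1/12063) + 21307*(-1/16968)) = -7*(13375/12063 - 21307/16968) = -7*(-3342149/22742776) = 3342149/3248968 ≈ 1.0287)
x(q) = 1/(-141 + q)
-10112/x(-4 - 1*6) + 24798/((40959/B)) = -(-1466240 - 60672) + 24798/((40959/(3342149/3248968))) = -10112/(1/(-141 + (-4 - 6))) + 24798/((40959*(3248968/3342149))) = -10112/(1/(-141 - 10)) + 24798/(133074480312/3342149) = -10112/(1/(-151)) + 24798*(3342149/133074480312) = -10112/(-1/151) + 13813101817/22179080052 = -10112*(-151) + 13813101817/22179080052 = 1526912 + 13813101817/22179080052 = 33865517293461241/22179080052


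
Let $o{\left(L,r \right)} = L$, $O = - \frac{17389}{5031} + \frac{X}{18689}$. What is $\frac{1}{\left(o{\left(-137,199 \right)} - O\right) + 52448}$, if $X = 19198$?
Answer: $\frac{94024359}{4918736641532} \approx 1.9116 \cdot 10^{-5}$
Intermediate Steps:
$O = - \frac{228397883}{94024359}$ ($O = - \frac{17389}{5031} + \frac{19198}{18689} = - \frac{228397883}{94024359} \approx -2.4291$)
$\frac{1}{\left(o{\left(-137,199 \right)} - O\right) + 52448} = \frac{1}{\left(-137 - - \frac{228397883}{94024359}\right) + 52448} = \frac{1}{\left(-137 + \frac{228397883}{94024359}\right) + 52448} = \frac{1}{- \frac{12652939300}{94024359} + 52448} = \frac{1}{\frac{4918736641532}{94024359}} = \frac{94024359}{4918736641532}$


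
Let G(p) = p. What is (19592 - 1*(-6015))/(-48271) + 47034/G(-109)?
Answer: -2273169377/5261539 ≈ -432.04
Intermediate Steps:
(19592 - 1*(-6015))/(-48271) + 47034/G(-109) = (19592 - 1*(-6015))/(-48271) + 47034/(-109) = (19592 + 6015)*(-1/48271) + 47034*(-1/109) = 25607*(-1/48271) - 47034/109 = -25607/48271 - 47034/109 = -2273169377/5261539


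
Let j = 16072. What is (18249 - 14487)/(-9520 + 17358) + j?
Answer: 62988049/3919 ≈ 16072.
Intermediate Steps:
(18249 - 14487)/(-9520 + 17358) + j = (18249 - 14487)/(-9520 + 17358) + 16072 = 3762/7838 + 16072 = 3762*(1/7838) + 16072 = 1881/3919 + 16072 = 62988049/3919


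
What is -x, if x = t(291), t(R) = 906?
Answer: -906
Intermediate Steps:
x = 906
-x = -1*906 = -906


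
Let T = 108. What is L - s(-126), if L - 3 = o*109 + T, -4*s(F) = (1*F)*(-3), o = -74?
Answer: -15721/2 ≈ -7860.5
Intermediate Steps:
s(F) = 3*F/4 (s(F) = -1*F*(-3)/4 = -F*(-3)/4 = -(-3)*F/4 = 3*F/4)
L = -7955 (L = 3 + (-74*109 + 108) = 3 + (-8066 + 108) = 3 - 7958 = -7955)
L - s(-126) = -7955 - 3*(-126)/4 = -7955 - 1*(-189/2) = -7955 + 189/2 = -15721/2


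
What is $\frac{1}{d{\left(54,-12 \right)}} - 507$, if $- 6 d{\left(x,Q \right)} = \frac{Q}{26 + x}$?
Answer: $-467$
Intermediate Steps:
$d{\left(x,Q \right)} = - \frac{Q}{6 \left(26 + x\right)}$ ($d{\left(x,Q \right)} = - \frac{Q \frac{1}{26 + x}}{6} = - \frac{Q}{6 \left(26 + x\right)}$)
$\frac{1}{d{\left(54,-12 \right)}} - 507 = \frac{1}{\left(-1\right) \left(-12\right) \frac{1}{156 + 6 \cdot 54}} - 507 = \frac{1}{\left(-1\right) \left(-12\right) \frac{1}{156 + 324}} - 507 = \frac{1}{\left(-1\right) \left(-12\right) \frac{1}{480}} - 507 = \frac{1}{\frac{1}{40}} - 507 = 40 - 507 = -467$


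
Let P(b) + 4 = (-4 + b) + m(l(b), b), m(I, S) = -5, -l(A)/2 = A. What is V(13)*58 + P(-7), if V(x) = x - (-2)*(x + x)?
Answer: 3750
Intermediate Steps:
l(A) = -2*A
V(x) = 5*x (V(x) = x - (-2)*2*x = x - (-4)*x = x + 4*x = 5*x)
P(b) = -13 + b (P(b) = -4 + ((-4 + b) - 5) = -4 + (-9 + b) = -13 + b)
V(13)*58 + P(-7) = (5*13)*58 + (-13 - 7) = 65*58 - 20 = 3770 - 20 = 3750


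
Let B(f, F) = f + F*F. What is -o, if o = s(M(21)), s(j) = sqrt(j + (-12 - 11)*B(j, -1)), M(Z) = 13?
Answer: -I*sqrt(309) ≈ -17.578*I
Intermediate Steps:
B(f, F) = f + F**2
s(j) = sqrt(-23 - 22*j) (s(j) = sqrt(j + (-12 - 11)*(j + (-1)**2)) = sqrt(j - 23*(j + 1)) = sqrt(j - 23*(1 + j)) = sqrt(j + (-23 - 23*j)) = sqrt(-23 - 22*j))
o = I*sqrt(309) (o = sqrt(-23 - 22*13) = sqrt(-23 - 286) = sqrt(-309) = I*sqrt(309) ≈ 17.578*I)
-o = -I*sqrt(309)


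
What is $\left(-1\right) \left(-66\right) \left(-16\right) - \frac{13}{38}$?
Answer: $- \frac{40141}{38} \approx -1056.3$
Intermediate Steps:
$\left(-1\right) \left(-66\right) \left(-16\right) - \frac{13}{38} = 66 \left(-16\right) - \frac{13}{38} = -1056 - \frac{13}{38} = - \frac{40141}{38}$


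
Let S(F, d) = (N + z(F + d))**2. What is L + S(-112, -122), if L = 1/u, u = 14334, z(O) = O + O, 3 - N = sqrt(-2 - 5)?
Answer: 3099268813/14334 + 930*I*sqrt(7) ≈ 2.1622e+5 + 2460.5*I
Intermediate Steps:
N = 3 - I*sqrt(7) (N = 3 - sqrt(-2 - 5) = 3 - sqrt(-7) = 3 - I*sqrt(7) ≈ 3.0 - 2.6458*I)
z(O) = 2*O
S(F, d) = (3 + 2*F + 2*d - I*sqrt(7))**2 (S(F, d) = ((3 - I*sqrt(7)) + 2*(F + d))**2 = ((3 - I*sqrt(7)) + (2*F + 2*d))**2 = (3 + 2*F + 2*d - I*sqrt(7))**2)
L = 1/14334 ≈ 6.9764e-5
L + S(-112, -122) = 1/14334 + (3 + 2*(-112) + 2*(-122) - I*sqrt(7))**2 = 1/14334 + (3 - 224 - 244 - I*sqrt(7))**2 = 1/14334 + (-465 - I*sqrt(7))**2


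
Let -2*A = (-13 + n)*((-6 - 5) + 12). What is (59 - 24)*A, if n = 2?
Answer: 385/2 ≈ 192.50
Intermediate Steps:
A = 11/2 (A = -(-13 + 2)*((-6 - 5) + 12)/2 = -(-11)*(-11 + 12)/2 = -(-11)/2 = -½*(-11) = 11/2 ≈ 5.5000)
(59 - 24)*A = (59 - 24)*(11/2) = 35*(11/2) = 385/2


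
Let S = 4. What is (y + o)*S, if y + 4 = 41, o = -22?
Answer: 60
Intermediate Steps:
y = 37 (y = -4 + 41 = 37)
(y + o)*S = (37 - 22)*4 = 15*4 = 60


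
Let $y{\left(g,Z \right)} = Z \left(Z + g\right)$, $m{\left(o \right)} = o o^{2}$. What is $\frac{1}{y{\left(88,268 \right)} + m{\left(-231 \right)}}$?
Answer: $- \frac{1}{12230983} \approx -8.176 \cdot 10^{-8}$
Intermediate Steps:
$m{\left(o \right)} = o^{3}$
$\frac{1}{y{\left(88,268 \right)} + m{\left(-231 \right)}} = \frac{1}{268 \left(268 + 88\right) + \left(-231\right)^{3}} = \frac{1}{268 \cdot 356 - 12326391} = \frac{1}{95408 - 12326391} = \frac{1}{-12230983} = - \frac{1}{12230983}$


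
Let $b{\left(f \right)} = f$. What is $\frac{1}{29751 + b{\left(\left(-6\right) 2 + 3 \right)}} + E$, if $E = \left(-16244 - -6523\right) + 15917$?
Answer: $\frac{184281433}{29742} \approx 6196.0$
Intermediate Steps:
$E = 6196$ ($E = \left(-16244 + 6523\right) + 15917 = -9721 + 15917 = 6196$)
$\frac{1}{29751 + b{\left(\left(-6\right) 2 + 3 \right)}} + E = \frac{1}{29751 + \left(\left(-6\right) 2 + 3\right)} + 6196 = \frac{1}{29751 + \left(-12 + 3\right)} + 6196 = \frac{1}{29751 - 9} + 6196 = \frac{1}{29742} + 6196 = \frac{184281433}{29742}$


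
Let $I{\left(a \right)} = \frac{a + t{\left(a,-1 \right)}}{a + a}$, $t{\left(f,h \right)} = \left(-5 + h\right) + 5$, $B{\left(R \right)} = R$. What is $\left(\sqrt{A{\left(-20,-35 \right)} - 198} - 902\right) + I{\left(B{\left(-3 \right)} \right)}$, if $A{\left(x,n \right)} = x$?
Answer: $- \frac{2704}{3} + i \sqrt{218} \approx -901.33 + 14.765 i$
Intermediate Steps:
$t{\left(f,h \right)} = h$
$I{\left(a \right)} = \frac{-1 + a}{2 a}$ ($I{\left(a \right)} = \frac{a - 1}{a + a} = \frac{-1 + a}{2 a}$)
$\left(\sqrt{A{\left(-20,-35 \right)} - 198} - 902\right) + I{\left(B{\left(-3 \right)} \right)} = \left(\sqrt{-20 - 198} - 902\right) + \frac{-1 - 3}{2 \left(-3\right)} = \left(\sqrt{-218} - 902\right) + \frac{1}{2} \left(- \frac{1}{3}\right) \left(-4\right) = \left(i \sqrt{218} - 902\right) + \frac{2}{3} = \left(-902 + i \sqrt{218}\right) + \frac{2}{3} = - \frac{2704}{3} + i \sqrt{218}$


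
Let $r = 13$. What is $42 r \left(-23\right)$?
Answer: $-12558$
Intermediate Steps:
$42 r \left(-23\right) = 42 \cdot 13 \left(-23\right) = 546 \left(-23\right) = -12558$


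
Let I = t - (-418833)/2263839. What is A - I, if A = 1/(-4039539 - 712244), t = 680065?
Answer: -2438548650607274661/3585757224979 ≈ -6.8007e+5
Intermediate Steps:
A = -1/4751783 (A = 1/(-4751783) = -1/4751783 ≈ -2.1045e-7)
I = 513186029456/754613 (I = 680065 - (-418833)/2263839 = 680065 - 1*(-139611/754613) = 680065 + 139611/754613 = 513186029456/754613 ≈ 6.8007e+5)
A - I = -1/4751783 - 1*513186029456/754613 = -1/4751783 - 513186029456/754613 = -2438548650607274661/3585757224979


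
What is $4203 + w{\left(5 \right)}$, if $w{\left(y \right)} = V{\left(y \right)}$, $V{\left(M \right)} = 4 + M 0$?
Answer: $4207$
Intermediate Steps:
$V{\left(M \right)} = 4$ ($V{\left(M \right)} = 4 + 0 = 4$)
$w{\left(y \right)} = 4$
$4203 + w{\left(5 \right)} = 4203 + 4 = 4207$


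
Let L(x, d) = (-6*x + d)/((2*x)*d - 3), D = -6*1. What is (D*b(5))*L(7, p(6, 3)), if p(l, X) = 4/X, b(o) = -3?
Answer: -2196/47 ≈ -46.723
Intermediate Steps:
D = -6
L(x, d) = (d - 6*x)/(-3 + 2*d*x) (L(x, d) = (d - 6*x)/(2*d*x - 3) = (d - 6*x)/(-3 + 2*d*x))
(D*b(5))*L(7, p(6, 3)) = (-6*(-3))*((4/3 - 6*7)/(-3 + 2*(4/3)*7)) = 18*((4*(⅓) - 42)/(-3 + 2*(4*(⅓))*7)) = 18*((4/3 - 42)/(-3 + 2*(4/3)*7)) = 18*(-122/3/(-3 + 56/3)) = 18*(-122/3/(47/3)) = 18*((3/47)*(-122/3)) = 18*(-122/47) = -2196/47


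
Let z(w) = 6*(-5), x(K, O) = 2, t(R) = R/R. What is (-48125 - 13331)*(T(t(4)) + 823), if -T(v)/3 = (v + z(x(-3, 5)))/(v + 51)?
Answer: -658854412/13 ≈ -5.0681e+7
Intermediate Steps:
t(R) = 1
z(w) = -30
T(v) = -3*(-30 + v)/(51 + v) (T(v) = -3*(v - 30)/(v + 51) = -3*(-30 + v)/(51 + v))
(-48125 - 13331)*(T(t(4)) + 823) = (-48125 - 13331)*(3*(30 - 1*1)/(51 + 1) + 823) = -61456*(3*(30 - 1)/52 + 823) = -61456*(3*(1/52)*29 + 823) = -61456*(87/52 + 823) = -61456*42883/52 = -658854412/13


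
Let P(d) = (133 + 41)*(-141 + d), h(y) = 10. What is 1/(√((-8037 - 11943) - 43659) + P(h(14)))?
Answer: -7598/173210025 - I*√7071/173210025 ≈ -4.3866e-5 - 4.8548e-7*I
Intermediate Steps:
P(d) = -24534 + 174*d (P(d) = 174*(-141 + d) = -24534 + 174*d)
1/(√((-8037 - 11943) - 43659) + P(h(14))) = 1/(√((-8037 - 11943) - 43659) + (-24534 + 174*10)) = 1/(√(-19980 - 43659) + (-24534 + 1740)) = 1/(√(-63639) - 22794) = 1/(3*I*√7071 - 22794) = 1/(-22794 + 3*I*√7071)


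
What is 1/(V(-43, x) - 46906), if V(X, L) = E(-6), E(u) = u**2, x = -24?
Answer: -1/46870 ≈ -2.1336e-5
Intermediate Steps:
V(X, L) = 36 (V(X, L) = (-6)**2 = 36)
1/(V(-43, x) - 46906) = 1/(36 - 46906) = 1/(-46870) = -1/46870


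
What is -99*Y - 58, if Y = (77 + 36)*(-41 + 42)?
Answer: -11245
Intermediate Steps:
Y = 113 (Y = 113*1 = 113)
-99*Y - 58 = -99*113 - 58 = -11187 - 58 = -11245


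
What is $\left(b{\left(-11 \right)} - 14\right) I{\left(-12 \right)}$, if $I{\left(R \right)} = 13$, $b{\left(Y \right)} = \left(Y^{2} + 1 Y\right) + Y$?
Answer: $1105$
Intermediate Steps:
$b{\left(Y \right)} = Y^{2} + 2 Y$ ($b{\left(Y \right)} = \left(Y^{2} + Y\right) + Y = \left(Y + Y^{2}\right) + Y = Y^{2} + 2 Y$)
$\left(b{\left(-11 \right)} - 14\right) I{\left(-12 \right)} = \left(- 11 \left(2 - 11\right) - 14\right) 13 = \left(\left(-11\right) \left(-9\right) + \left(-15 + 1\right)\right) 13 = \left(99 - 14\right) 13 = 85 \cdot 13 = 1105$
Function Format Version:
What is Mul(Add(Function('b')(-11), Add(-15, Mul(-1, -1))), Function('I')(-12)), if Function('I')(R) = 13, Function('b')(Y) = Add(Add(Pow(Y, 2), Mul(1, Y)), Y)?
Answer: 1105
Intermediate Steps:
Function('b')(Y) = Add(Pow(Y, 2), Mul(2, Y)) (Function('b')(Y) = Add(Add(Pow(Y, 2), Y), Y) = Add(Add(Y, Pow(Y, 2)), Y) = Add(Pow(Y, 2), Mul(2, Y)))
Mul(Add(Function('b')(-11), Add(-15, Mul(-1, -1))), Function('I')(-12)) = Mul(Add(Mul(-11, Add(2, -11)), Add(-15, Mul(-1, -1))), 13) = Mul(Add(Mul(-11, -9), Add(-15, 1)), 13) = Mul(Add(99, -14), 13) = Mul(85, 13) = 1105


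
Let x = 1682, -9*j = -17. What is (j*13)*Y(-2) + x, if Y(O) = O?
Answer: 14696/9 ≈ 1632.9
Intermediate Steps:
j = 17/9 (j = -1/9*(-17) = 17/9 ≈ 1.8889)
(j*13)*Y(-2) + x = ((17/9)*13)*(-2) + 1682 = (221/9)*(-2) + 1682 = -442/9 + 1682 = 14696/9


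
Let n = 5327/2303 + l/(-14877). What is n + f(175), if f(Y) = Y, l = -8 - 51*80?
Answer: 869209624/4894533 ≈ 177.59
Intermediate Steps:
l = -4088 (l = -8 - 4080 = -4088)
n = 12666349/4894533 (n = 5327/2303 - 4088/(-14877) = 5327*(1/2303) - 4088*(-1/14877) = 761/329 + 4088/14877 = 12666349/4894533 ≈ 2.5879)
n + f(175) = 12666349/4894533 + 175 = 869209624/4894533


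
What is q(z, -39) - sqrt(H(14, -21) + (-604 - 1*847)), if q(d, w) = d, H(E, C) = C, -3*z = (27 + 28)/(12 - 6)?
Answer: -55/18 - 8*I*sqrt(23) ≈ -3.0556 - 38.367*I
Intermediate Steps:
z = -55/18 (z = -(27 + 28)/(3*(12 - 6)) = -55/(3*6) = -1/3*55/6 = -55/18 ≈ -3.0556)
q(z, -39) - sqrt(H(14, -21) + (-604 - 1*847)) = -55/18 - sqrt(-21 + (-604 - 1*847)) = -55/18 - sqrt(-21 + (-604 - 847)) = -55/18 - sqrt(-21 - 1451) = -55/18 - sqrt(-1472) = -55/18 - 8*I*sqrt(23)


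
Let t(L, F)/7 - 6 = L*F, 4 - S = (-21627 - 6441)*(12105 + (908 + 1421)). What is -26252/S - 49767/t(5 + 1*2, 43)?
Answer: -5040584026580/217657981471 ≈ -23.158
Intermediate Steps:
S = 405133516 (S = 4 - (-21627 - 6441)*(12105 + (908 + 1421)) = 4 - (-28068)*(12105 + 2329) = 4 - (-28068)*14434 = 4 - 1*(-405133512) = 4 + 405133512 = 405133516)
t(L, F) = 42 + 7*F*L (t(L, F) = 42 + 7*(L*F) = 42 + 7*(F*L) = 42 + 7*F*L)
-26252/S - 49767/t(5 + 1*2, 43) = -26252/405133516 - 49767/(42 + 7*43*(5 + 1*2)) = -26252*1/405133516 - 49767/(42 + 7*43*(5 + 2)) = -6563/101283379 - 49767/(42 + 7*43*7) = -6563/101283379 - 49767/(42 + 2107) = -6563/101283379 - 49767/2149 = -5040584026580/217657981471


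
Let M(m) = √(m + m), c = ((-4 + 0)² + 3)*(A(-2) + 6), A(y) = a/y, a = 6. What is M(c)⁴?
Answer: 12996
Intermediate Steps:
A(y) = 6/y
c = 57 (c = ((-4 + 0)² + 3)*(6/(-2) + 6) = ((-4)² + 3)*(6*(-½) + 6) = (16 + 3)*(-3 + 6) = 19*3 = 57)
M(m) = √2*√m (M(m) = √(2*m) = √2*√m)
M(c)⁴ = (√2*√57)⁴ = (√114)⁴ = 12996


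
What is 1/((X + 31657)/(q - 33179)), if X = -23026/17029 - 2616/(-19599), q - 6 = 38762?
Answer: 621778804173/3521720137679 ≈ 0.17656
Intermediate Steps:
q = 38768 (q = 6 + 38762 = 38768)
X = -135579570/111250457 (X = -23026*1/17029 - 2616*(-1/19599) = -23026/17029 + 872/6533 = -135579570/111250457 ≈ -1.2187)
1/((X + 31657)/(q - 33179)) = 1/((-135579570/111250457 + 31657)/(38768 - 33179)) = 1/((3521720137679/111250457)/5589) = 1/((3521720137679/111250457)*(1/5589)) = 1/(3521720137679/621778804173) = 621778804173/3521720137679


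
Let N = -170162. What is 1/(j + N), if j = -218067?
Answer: -1/388229 ≈ -2.5758e-6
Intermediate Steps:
1/(j + N) = 1/(-218067 - 170162) = 1/(-388229) = -1/388229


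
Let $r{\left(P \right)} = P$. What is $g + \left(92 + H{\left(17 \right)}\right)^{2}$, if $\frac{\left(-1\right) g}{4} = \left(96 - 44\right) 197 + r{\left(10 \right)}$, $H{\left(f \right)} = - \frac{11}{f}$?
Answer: $- \frac{9441815}{289} \approx -32671.0$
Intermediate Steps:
$g = -41016$ ($g = - 4 \left(\left(96 - 44\right) 197 + 10\right) = - 4 \left(52 \cdot 197 + 10\right) = - 4 \left(10244 + 10\right) = \left(-4\right) 10254 = -41016$)
$g + \left(92 + H{\left(17 \right)}\right)^{2} = -41016 + \left(92 - \frac{11}{17}\right)^{2} = -41016 + \left(\frac{1553}{17}\right)^{2} = -41016 + \frac{2411809}{289} = - \frac{9441815}{289}$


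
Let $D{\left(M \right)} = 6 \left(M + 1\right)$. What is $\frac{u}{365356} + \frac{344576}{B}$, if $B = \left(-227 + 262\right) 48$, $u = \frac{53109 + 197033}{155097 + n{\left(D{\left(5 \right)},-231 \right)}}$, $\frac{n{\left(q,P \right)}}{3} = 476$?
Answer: $\frac{41052891687977}{200155717650} \approx 205.1$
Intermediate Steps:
$D{\left(M \right)} = 6 + 6 M$ ($D{\left(M \right)} = 6 \left(1 + M\right) = 6 + 6 M$)
$n{\left(q,P \right)} = 1428$ ($n{\left(q,P \right)} = 3 \cdot 476 = 1428$)
$u = \frac{250142}{156525}$ ($u = \frac{53109 + 197033}{155097 + 1428} = \frac{250142}{156525} \approx 1.5981$)
$B = 1680$ ($B = 35 \cdot 48 = 1680$)
$\frac{u}{365356} + \frac{344576}{B} = \frac{250142}{156525 \cdot 365356} + \frac{344576}{1680} = \frac{250142}{156525} \cdot \frac{1}{365356} + 344576 \cdot \frac{1}{1680} = \frac{125071}{28593673950} + \frac{21536}{105} = \frac{41052891687977}{200155717650}$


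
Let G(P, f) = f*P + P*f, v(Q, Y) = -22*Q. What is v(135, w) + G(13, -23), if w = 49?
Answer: -3568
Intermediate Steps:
G(P, f) = 2*P*f (G(P, f) = P*f + P*f = 2*P*f)
v(135, w) + G(13, -23) = -22*135 + 2*13*(-23) = -2970 - 598 = -3568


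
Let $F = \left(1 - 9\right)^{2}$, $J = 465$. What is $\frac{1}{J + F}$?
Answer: $\frac{1}{529} \approx 0.0018904$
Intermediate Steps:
$F = 64$ ($F = \left(-8\right)^{2} = 64$)
$\frac{1}{J + F} = \frac{1}{465 + 64} = \frac{1}{529}$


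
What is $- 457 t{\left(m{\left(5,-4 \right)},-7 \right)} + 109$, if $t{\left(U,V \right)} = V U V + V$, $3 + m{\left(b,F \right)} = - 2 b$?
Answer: $294417$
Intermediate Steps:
$m{\left(b,F \right)} = -3 - 2 b$
$t{\left(U,V \right)} = V + U V^{2}$ ($t{\left(U,V \right)} = U V V + V = U V^{2} + V = V + U V^{2}$)
$- 457 t{\left(m{\left(5,-4 \right)},-7 \right)} + 109 = - 457 \left(- 7 \left(1 + \left(-3 - 10\right) \left(-7\right)\right)\right) + 109 = - 457 \left(- 7 \left(1 - -91\right)\right) + 109 = - 457 \left(- 7 \left(1 + 91\right)\right) + 109 = - 457 \left(\left(-7\right) 92\right) + 109 = \left(-457\right) \left(-644\right) + 109 = 294308 + 109 = 294417$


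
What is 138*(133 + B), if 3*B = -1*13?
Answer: 17756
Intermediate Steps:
B = -13/3 (B = (-1*13)/3 = (1/3)*(-13) = -13/3 ≈ -4.3333)
138*(133 + B) = 138*(133 - 13/3) = 138*(386/3) = 17756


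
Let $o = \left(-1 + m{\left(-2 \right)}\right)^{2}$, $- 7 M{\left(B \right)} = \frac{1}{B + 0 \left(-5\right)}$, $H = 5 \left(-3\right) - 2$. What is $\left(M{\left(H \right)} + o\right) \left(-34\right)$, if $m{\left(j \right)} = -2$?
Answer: $- \frac{2144}{7} \approx -306.29$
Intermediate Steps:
$H = -17$ ($H = -15 - 2 = -17$)
$M{\left(B \right)} = - \frac{1}{7 B}$ ($M{\left(B \right)} = - \frac{1}{7 \left(B + 0 \left(-5\right)\right)} = - \frac{1}{7 \left(B + 0\right)} = - \frac{1}{7 B}$)
$o = 9$ ($o = \left(-1 - 2\right)^{2} = \left(-3\right)^{2} = 9$)
$\left(M{\left(H \right)} + o\right) \left(-34\right) = \left(- \frac{1}{7 \left(-17\right)} + 9\right) \left(-34\right) = \left(\left(- \frac{1}{7}\right) \left(- \frac{1}{17}\right) + 9\right) \left(-34\right) = \left(\frac{1}{119} + 9\right) \left(-34\right) = \frac{1072}{119} \left(-34\right) = - \frac{2144}{7}$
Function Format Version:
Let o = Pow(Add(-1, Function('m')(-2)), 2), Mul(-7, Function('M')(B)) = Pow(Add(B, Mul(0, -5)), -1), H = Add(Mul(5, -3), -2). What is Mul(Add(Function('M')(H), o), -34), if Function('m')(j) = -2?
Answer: Rational(-2144, 7) ≈ -306.29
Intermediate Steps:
H = -17 (H = Add(-15, -2) = -17)
Function('M')(B) = Mul(Rational(-1, 7), Pow(B, -1)) (Function('M')(B) = Mul(Rational(-1, 7), Pow(Add(B, Mul(0, -5)), -1)) = Mul(Rational(-1, 7), Pow(Add(B, 0), -1)) = Mul(Rational(-1, 7), Pow(B, -1)))
o = 9 (o = Pow(Add(-1, -2), 2) = Pow(-3, 2) = 9)
Mul(Add(Function('M')(H), o), -34) = Mul(Add(Mul(Rational(-1, 7), Pow(-17, -1)), 9), -34) = Mul(Add(Mul(Rational(-1, 7), Rational(-1, 17)), 9), -34) = Mul(Add(Rational(1, 119), 9), -34) = Mul(Rational(1072, 119), -34) = Rational(-2144, 7)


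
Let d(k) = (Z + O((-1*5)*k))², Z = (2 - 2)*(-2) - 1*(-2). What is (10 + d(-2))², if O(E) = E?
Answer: 23716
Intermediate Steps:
Z = 2 (Z = 0*(-2) + 2 = 0 + 2 = 2)
d(k) = (2 - 5*k)² (d(k) = (2 + (-1*5)*k)² = (2 - 5*k)²)
(10 + d(-2))² = (10 + (-2 + 5*(-2))²)² = (10 + (-2 - 10)²)² = (10 + (-12)²)² = (10 + 144)² = 154² = 23716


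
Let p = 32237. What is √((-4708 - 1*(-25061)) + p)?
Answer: √52590 ≈ 229.33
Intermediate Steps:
√((-4708 - 1*(-25061)) + p) = √((-4708 - 1*(-25061)) + 32237) = √((-4708 + 25061) + 32237) = √(20353 + 32237) = √52590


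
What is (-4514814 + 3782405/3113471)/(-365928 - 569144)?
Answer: 14056738676989/2911319554912 ≈ 4.8283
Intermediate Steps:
(-4514814 + 3782405/3113471)/(-365928 - 569144) = (-4514814 + 3782405*(1/3113471))/(-935072) = (-4514814 + 3782405/3113471)*(-1/935072) = -14056738676989/3113471*(-1/935072) = 14056738676989/2911319554912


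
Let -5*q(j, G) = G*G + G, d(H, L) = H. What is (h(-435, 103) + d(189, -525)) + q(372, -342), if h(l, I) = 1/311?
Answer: -35975542/1555 ≈ -23135.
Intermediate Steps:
q(j, G) = -G/5 - G²/5 (q(j, G) = -(G*G + G)/5 = -(G² + G)/5 = -(G + G²)/5 = -G/5 - G²/5)
h(l, I) = 1/311
(h(-435, 103) + d(189, -525)) + q(372, -342) = (1/311 + 189) - ⅕*(-342)*(1 - 342) = 58780/311 - ⅕*(-342)*(-341) = 58780/311 - 116622/5 = -35975542/1555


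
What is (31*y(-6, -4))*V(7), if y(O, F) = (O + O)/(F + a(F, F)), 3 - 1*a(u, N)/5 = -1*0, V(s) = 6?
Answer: -2232/11 ≈ -202.91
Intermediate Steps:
a(u, N) = 15 (a(u, N) = 15 - (-5)*0 = 15 - 5*0 = 15 + 0 = 15)
y(O, F) = 2*O/(15 + F) (y(O, F) = (O + O)/(F + 15) = (2*O)/(15 + F) = 2*O/(15 + F))
(31*y(-6, -4))*V(7) = (31*(2*(-6)/(15 - 4)))*6 = (31*(2*(-6)/11))*6 = (31*(2*(-6)*(1/11)))*6 = (31*(-12/11))*6 = -372/11*6 = -2232/11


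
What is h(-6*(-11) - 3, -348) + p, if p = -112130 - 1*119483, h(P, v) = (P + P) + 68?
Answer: -231419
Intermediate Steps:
h(P, v) = 68 + 2*P (h(P, v) = 2*P + 68 = 68 + 2*P)
p = -231613 (p = -112130 - 119483 = -231613)
h(-6*(-11) - 3, -348) + p = (68 + 2*(-6*(-11) - 3)) - 231613 = (68 + 2*(66 - 3)) - 231613 = (68 + 2*63) - 231613 = (68 + 126) - 231613 = 194 - 231613 = -231419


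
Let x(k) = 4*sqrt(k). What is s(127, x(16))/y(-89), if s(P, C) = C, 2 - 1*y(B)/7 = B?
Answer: 16/637 ≈ 0.025118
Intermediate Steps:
y(B) = 14 - 7*B
s(127, x(16))/y(-89) = (4*sqrt(16))/(14 - 7*(-89)) = (4*4)/(14 + 623) = 16/637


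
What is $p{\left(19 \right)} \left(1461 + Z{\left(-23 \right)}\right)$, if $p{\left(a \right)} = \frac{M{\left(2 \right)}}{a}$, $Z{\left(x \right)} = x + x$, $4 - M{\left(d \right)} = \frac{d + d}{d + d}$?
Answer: $\frac{4245}{19} \approx 223.42$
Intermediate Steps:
$M{\left(d \right)} = 3$ ($M{\left(d \right)} = 4 - \frac{d + d}{d + d} = 4 - \frac{2 d}{2 d} = 4 - 2 d \frac{1}{2 d} = 4 - 1 = 3$)
$Z{\left(x \right)} = 2 x$
$p{\left(a \right)} = \frac{3}{a}$
$p{\left(19 \right)} \left(1461 + Z{\left(-23 \right)}\right) = \frac{3}{19} \left(1461 + 2 \left(-23\right)\right) = 3 \cdot \frac{1}{19} \left(1461 - 46\right) = \frac{3}{19} \cdot 1415 = \frac{4245}{19}$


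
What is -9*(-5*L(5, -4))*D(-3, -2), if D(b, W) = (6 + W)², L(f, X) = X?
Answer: -2880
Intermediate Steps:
-9*(-5*L(5, -4))*D(-3, -2) = -9*(-5*(-4))*(6 - 2)² = -180*4² = -180*16 = -9*320 = -2880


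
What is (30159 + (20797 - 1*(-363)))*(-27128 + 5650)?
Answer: -1102229482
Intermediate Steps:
(30159 + (20797 - 1*(-363)))*(-27128 + 5650) = (30159 + (20797 + 363))*(-21478) = (30159 + 21160)*(-21478) = 51319*(-21478) = -1102229482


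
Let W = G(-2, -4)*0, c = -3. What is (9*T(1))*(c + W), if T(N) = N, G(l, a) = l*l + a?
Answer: -27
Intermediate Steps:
G(l, a) = a + l² (G(l, a) = l² + a = a + l²)
W = 0 (W = (-4 + (-2)²)*0 = (-4 + 4)*0 = 0*0 = 0)
(9*T(1))*(c + W) = (9*1)*(-3 + 0) = 9*(-3) = -27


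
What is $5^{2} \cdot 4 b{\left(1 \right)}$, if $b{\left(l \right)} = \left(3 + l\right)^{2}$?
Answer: $1600$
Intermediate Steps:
$5^{2} \cdot 4 b{\left(1 \right)} = 5^{2} \cdot 4 \left(3 + 1\right)^{2} = 25 \cdot 4 \cdot 4^{2} = 100 \cdot 16 = 1600$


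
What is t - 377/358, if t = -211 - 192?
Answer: -144651/358 ≈ -404.05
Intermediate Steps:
t = -403
t - 377/358 = -403 - 377/358 = -144651/358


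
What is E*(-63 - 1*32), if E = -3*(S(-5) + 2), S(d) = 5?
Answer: 1995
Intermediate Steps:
E = -21 (E = -3*(5 + 2) = -3*7 = -21)
E*(-63 - 1*32) = -21*(-63 - 1*32) = -21*(-63 - 32) = -21*(-95) = 1995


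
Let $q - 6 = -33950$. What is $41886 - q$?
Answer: $75830$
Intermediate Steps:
$q = -33944$ ($q = 6 - 33950 = -33944$)
$41886 - q = 41886 - -33944 = 41886 + 33944 = 75830$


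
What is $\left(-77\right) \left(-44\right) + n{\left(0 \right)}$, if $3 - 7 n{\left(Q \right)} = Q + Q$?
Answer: $\frac{23719}{7} \approx 3388.4$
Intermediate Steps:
$n{\left(Q \right)} = \frac{3}{7} - \frac{2 Q}{7}$ ($n{\left(Q \right)} = \frac{3}{7} - \frac{Q + Q}{7} = \frac{3}{7} - \frac{2 Q}{7}$)
$\left(-77\right) \left(-44\right) + n{\left(0 \right)} = \left(-77\right) \left(-44\right) + \left(\frac{3}{7} - 0\right) = 3388 + \left(\frac{3}{7} + 0\right) = 3388 + \frac{3}{7} = \frac{23719}{7}$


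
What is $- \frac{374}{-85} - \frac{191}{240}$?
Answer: $\frac{173}{48} \approx 3.6042$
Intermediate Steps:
$- \frac{374}{-85} - \frac{191}{240} = \left(-374\right) \left(- \frac{1}{85}\right) - \frac{191}{240} = \frac{22}{5} - \frac{191}{240} = \frac{173}{48}$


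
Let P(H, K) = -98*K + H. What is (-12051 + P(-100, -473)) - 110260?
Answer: -76057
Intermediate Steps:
P(H, K) = H - 98*K
(-12051 + P(-100, -473)) - 110260 = (-12051 + (-100 - 98*(-473))) - 110260 = (-12051 + (-100 + 46354)) - 110260 = (-12051 + 46254) - 110260 = 34203 - 110260 = -76057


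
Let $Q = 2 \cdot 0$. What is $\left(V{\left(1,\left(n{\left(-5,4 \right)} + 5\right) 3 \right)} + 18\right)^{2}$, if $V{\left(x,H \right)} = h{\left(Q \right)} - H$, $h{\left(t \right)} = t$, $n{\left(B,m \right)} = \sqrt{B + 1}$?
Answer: $-27 - 36 i \approx -27.0 - 36.0 i$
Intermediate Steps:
$n{\left(B,m \right)} = \sqrt{1 + B}$
$Q = 0$
$V{\left(x,H \right)} = - H$ ($V{\left(x,H \right)} = 0 - H = - H$)
$\left(V{\left(1,\left(n{\left(-5,4 \right)} + 5\right) 3 \right)} + 18\right)^{2} = \left(- \left(\sqrt{1 - 5} + 5\right) 3 + 18\right)^{2} = \left(- \left(\sqrt{-4} + 5\right) 3 + 18\right)^{2} = \left(- \left(2 i + 5\right) 3 + 18\right)^{2} = \left(- \left(5 + 2 i\right) 3 + 18\right)^{2} = \left(- (15 + 6 i) + 18\right)^{2} = \left(\left(-15 - 6 i\right) + 18\right)^{2} = \left(3 - 6 i\right)^{2}$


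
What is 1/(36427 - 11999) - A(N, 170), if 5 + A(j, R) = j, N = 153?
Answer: -3615343/24428 ≈ -148.00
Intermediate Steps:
A(j, R) = -5 + j
1/(36427 - 11999) - A(N, 170) = 1/(36427 - 11999) - (-5 + 153) = 1/24428 - 1*148 = 1/24428 - 148 = -3615343/24428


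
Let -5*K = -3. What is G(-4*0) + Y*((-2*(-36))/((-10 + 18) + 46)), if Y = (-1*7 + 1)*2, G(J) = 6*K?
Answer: -62/5 ≈ -12.400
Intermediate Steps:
K = ⅗ (K = -⅕*(-3) = ⅗ ≈ 0.60000)
G(J) = 18/5 (G(J) = 6*(⅗) = 18/5)
Y = -12 (Y = (-7 + 1)*2 = -6*2 = -12)
G(-4*0) + Y*((-2*(-36))/((-10 + 18) + 46)) = 18/5 - 12*(-2*(-36))/((-10 + 18) + 46) = 18/5 - 864/(8 + 46) = 18/5 - 864/54 = 18/5 - 12*4/3 = 18/5 - 16 = -62/5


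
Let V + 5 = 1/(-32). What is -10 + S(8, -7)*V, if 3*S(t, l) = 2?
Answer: -641/48 ≈ -13.354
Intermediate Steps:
S(t, l) = ⅔ (S(t, l) = (⅓)*2 = ⅔)
V = -161/32 (V = -5 + 1/(-32) = -5 - 1/32 = -161/32 ≈ -5.0313)
-10 + S(8, -7)*V = -10 + (⅔)*(-161/32) = -10 - 161/48 = -641/48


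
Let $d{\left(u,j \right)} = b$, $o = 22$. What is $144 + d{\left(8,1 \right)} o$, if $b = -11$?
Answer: $-98$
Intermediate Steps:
$d{\left(u,j \right)} = -11$
$144 + d{\left(8,1 \right)} o = 144 - 242 = -98$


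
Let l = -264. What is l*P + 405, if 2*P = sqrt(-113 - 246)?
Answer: 405 - 132*I*sqrt(359) ≈ 405.0 - 2501.0*I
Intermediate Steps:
P = I*sqrt(359)/2 (P = sqrt(-113 - 246)/2 = sqrt(-359)/2 = (I*sqrt(359))/2 = I*sqrt(359)/2 ≈ 9.4736*I)
l*P + 405 = -132*I*sqrt(359) + 405 = 405 - 132*I*sqrt(359)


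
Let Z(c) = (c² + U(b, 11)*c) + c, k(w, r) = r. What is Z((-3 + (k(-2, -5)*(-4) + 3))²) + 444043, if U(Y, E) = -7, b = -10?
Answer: 601643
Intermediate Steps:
Z(c) = c² - 6*c (Z(c) = (c² - 7*c) + c = c² - 6*c)
Z((-3 + (k(-2, -5)*(-4) + 3))²) + 444043 = (-3 + (-5*(-4) + 3))²*(-6 + (-3 + (-5*(-4) + 3))²) + 444043 = (-3 + (20 + 3))²*(-6 + (-3 + (20 + 3))²) + 444043 = (-3 + 23)²*(-6 + (-3 + 23)²) + 444043 = 20²*(-6 + 20²) + 444043 = 400*(-6 + 400) + 444043 = 400*394 + 444043 = 157600 + 444043 = 601643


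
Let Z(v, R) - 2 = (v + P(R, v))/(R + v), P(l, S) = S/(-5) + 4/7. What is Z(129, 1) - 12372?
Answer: -28139934/2275 ≈ -12369.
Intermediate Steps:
P(l, S) = 4/7 - S/5 (P(l, S) = S*(-1/5) + 4*(1/7) = -S/5 + 4/7 = 4/7 - S/5)
Z(v, R) = 2 + (4/7 + 4*v/5)/(R + v) (Z(v, R) = 2 + (v + (4/7 - v/5))/(R + v) = 2 + (4/7 + 4*v/5)/(R + v))
Z(129, 1) - 12372 = 2*(10 + 35*1 + 49*129)/(35*(1 + 129)) - 12372 = (2/35)*(10 + 35 + 6321)/130 - 12372 = (2/35)*(1/130)*6366 - 12372 = 6366/2275 - 12372 = -28139934/2275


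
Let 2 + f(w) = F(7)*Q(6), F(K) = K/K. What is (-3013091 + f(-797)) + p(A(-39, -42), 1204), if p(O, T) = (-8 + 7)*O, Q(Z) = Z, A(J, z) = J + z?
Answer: -3013006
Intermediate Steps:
F(K) = 1
p(O, T) = -O
f(w) = 4 (f(w) = -2 + 1*6 = -2 + 6 = 4)
(-3013091 + f(-797)) + p(A(-39, -42), 1204) = (-3013091 + 4) - (-39 - 42) = -3013087 - 1*(-81) = -3013087 + 81 = -3013006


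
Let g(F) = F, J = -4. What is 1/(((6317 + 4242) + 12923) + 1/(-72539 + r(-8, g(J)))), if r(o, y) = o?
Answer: 72547/1703548653 ≈ 4.2586e-5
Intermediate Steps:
1/(((6317 + 4242) + 12923) + 1/(-72539 + r(-8, g(J)))) = 1/(((6317 + 4242) + 12923) + 1/(-72539 - 8)) = 1/((10559 + 12923) + 1/(-72547)) = 1/(23482 - 1/72547) = 1/(1703548653/72547) = 72547/1703548653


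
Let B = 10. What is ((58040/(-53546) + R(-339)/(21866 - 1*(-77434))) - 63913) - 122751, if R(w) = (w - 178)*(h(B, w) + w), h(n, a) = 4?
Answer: -99251096649173/531711780 ≈ -1.8666e+5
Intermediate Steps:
R(w) = (-178 + w)*(4 + w) (R(w) = (w - 178)*(4 + w) = (-178 + w)*(4 + w))
((58040/(-53546) + R(-339)/(21866 - 1*(-77434))) - 63913) - 122751 = ((58040/(-53546) + (-712 + (-339)² - 174*(-339))/(21866 - 1*(-77434))) - 63913) - 122751 = ((58040*(-1/53546) + (-712 + 114921 + 58986)/(21866 + 77434)) - 63913) - 122751 = ((-29020/26773 + 173195/99300) - 63913) - 122751 = ((-29020/26773 + 173195*(1/99300)) - 63913) - 122751 = ((-29020/26773 + 34639/19860) - 63913) - 122751 = (351052747/531711780 - 63913) - 122751 = -33982943942393/531711780 - 122751 = -99251096649173/531711780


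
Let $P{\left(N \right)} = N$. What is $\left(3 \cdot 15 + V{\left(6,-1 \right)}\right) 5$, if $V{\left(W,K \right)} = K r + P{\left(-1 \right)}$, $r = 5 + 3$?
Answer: $180$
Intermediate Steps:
$r = 8$
$V{\left(W,K \right)} = -1 + 8 K$ ($V{\left(W,K \right)} = K 8 - 1 = 8 K - 1 = -1 + 8 K$)
$\left(3 \cdot 15 + V{\left(6,-1 \right)}\right) 5 = \left(3 \cdot 15 + \left(-1 + 8 \left(-1\right)\right)\right) 5 = \left(45 - 9\right) 5 = 36 \cdot 5 = 180$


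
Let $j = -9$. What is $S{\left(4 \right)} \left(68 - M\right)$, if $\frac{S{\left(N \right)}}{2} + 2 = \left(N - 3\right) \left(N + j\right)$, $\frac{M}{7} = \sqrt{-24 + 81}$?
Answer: $-952 + 98 \sqrt{57} \approx -212.12$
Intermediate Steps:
$M = 7 \sqrt{57}$ ($M = 7 \sqrt{-24 + 81} = 7 \sqrt{57} \approx 52.849$)
$S{\left(N \right)} = -4 + 2 \left(-9 + N\right) \left(-3 + N\right)$ ($S{\left(N \right)} = -4 + 2 \left(N - 3\right) \left(N - 9\right) = -4 + 2 \left(-3 + N\right) \left(-9 + N\right) = -4 + 2 \left(-9 + N\right) \left(-3 + N\right)$)
$S{\left(4 \right)} \left(68 - M\right) = \left(50 - 96 + 2 \cdot 4^{2}\right) \left(68 - 7 \sqrt{57}\right) = \left(50 - 96 + 2 \cdot 16\right) \left(68 - 7 \sqrt{57}\right) = \left(50 - 96 + 32\right) \left(68 - 7 \sqrt{57}\right) = - 14 \left(68 - 7 \sqrt{57}\right) = -952 + 98 \sqrt{57}$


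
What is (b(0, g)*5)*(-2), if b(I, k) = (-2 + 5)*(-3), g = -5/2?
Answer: 90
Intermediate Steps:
g = -5/2 (g = -5*1/2 = -5/2 ≈ -2.5000)
b(I, k) = -9 (b(I, k) = 3*(-3) = -9)
(b(0, g)*5)*(-2) = -9*5*(-2) = -45*(-2) = 90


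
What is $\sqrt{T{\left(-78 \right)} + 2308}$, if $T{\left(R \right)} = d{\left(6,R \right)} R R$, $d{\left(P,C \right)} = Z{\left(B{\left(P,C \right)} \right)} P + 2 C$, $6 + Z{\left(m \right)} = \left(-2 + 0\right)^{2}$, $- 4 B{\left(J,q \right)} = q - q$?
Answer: $2 i \sqrt{254951} \approx 1009.9 i$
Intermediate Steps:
$B{\left(J,q \right)} = 0$ ($B{\left(J,q \right)} = - \frac{q - q}{4} = \left(- \frac{1}{4}\right) 0 = 0$)
$Z{\left(m \right)} = -2$ ($Z{\left(m \right)} = -6 + \left(-2 + 0\right)^{2} = -6 + \left(-2\right)^{2} = -6 + 4 = -2$)
$d{\left(P,C \right)} = - 2 P + 2 C$
$T{\left(R \right)} = R^{2} \left(-12 + 2 R\right)$ ($T{\left(R \right)} = \left(\left(-2\right) 6 + 2 R\right) R R = \left(-12 + 2 R\right) R R = R \left(-12 + 2 R\right) R = R^{2} \left(-12 + 2 R\right)$)
$\sqrt{T{\left(-78 \right)} + 2308} = \sqrt{2 \left(-78\right)^{2} \left(-6 - 78\right) + 2308} = \sqrt{2 \cdot 6084 \left(-84\right) + 2308} = \sqrt{-1022112 + 2308} = \sqrt{-1019804} = 2 i \sqrt{254951}$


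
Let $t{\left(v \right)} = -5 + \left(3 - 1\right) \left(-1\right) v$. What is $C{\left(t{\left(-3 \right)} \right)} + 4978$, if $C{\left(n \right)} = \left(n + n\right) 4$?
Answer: $4986$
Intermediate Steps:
$t{\left(v \right)} = -5 - 2 v$ ($t{\left(v \right)} = -5 + 2 \left(-1\right) v = -5 - 2 v$)
$C{\left(n \right)} = 8 n$ ($C{\left(n \right)} = 2 n 4 = 8 n$)
$C{\left(t{\left(-3 \right)} \right)} + 4978 = 8 \left(-5 - -6\right) + 4978 = 8 \left(-5 + 6\right) + 4978 = 8 \cdot 1 + 4978 = 8 + 4978 = 4986$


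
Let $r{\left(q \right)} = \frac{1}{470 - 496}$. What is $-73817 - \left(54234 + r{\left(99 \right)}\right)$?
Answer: $- \frac{3329325}{26} \approx -1.2805 \cdot 10^{5}$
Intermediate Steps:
$r{\left(q \right)} = - \frac{1}{26}$ ($r{\left(q \right)} = \frac{1}{-26} = - \frac{1}{26}$)
$-73817 - \left(54234 + r{\left(99 \right)}\right) = -73817 - \left(54234 - \frac{1}{26}\right) = -73817 - \frac{1410083}{26} = - \frac{3329325}{26}$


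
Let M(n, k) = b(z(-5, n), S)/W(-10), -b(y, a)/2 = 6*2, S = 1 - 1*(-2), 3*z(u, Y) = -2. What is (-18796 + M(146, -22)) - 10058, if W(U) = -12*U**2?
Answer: -1442699/50 ≈ -28854.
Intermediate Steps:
z(u, Y) = -2/3 (z(u, Y) = (1/3)*(-2) = -2/3)
S = 3 (S = 1 + 2 = 3)
b(y, a) = -24 (b(y, a) = -12*2 = -2*12 = -24)
M(n, k) = 1/50 (M(n, k) = -24/((-12*(-10)**2)) = -24/((-12*100)) = -24/(-1200) = -24*(-1/1200) = 1/50)
(-18796 + M(146, -22)) - 10058 = (-18796 + 1/50) - 10058 = -939799/50 - 10058 = -1442699/50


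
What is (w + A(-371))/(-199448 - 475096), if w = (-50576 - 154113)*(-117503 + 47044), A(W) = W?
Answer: -600924245/28106 ≈ -21381.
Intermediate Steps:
w = 14422182251 (w = -204689*(-70459) = 14422182251)
(w + A(-371))/(-199448 - 475096) = (14422182251 - 371)/(-199448 - 475096) = 14422181880/(-674544) = 14422181880*(-1/674544) = -600924245/28106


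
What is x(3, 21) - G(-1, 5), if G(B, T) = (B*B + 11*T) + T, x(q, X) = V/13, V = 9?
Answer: -784/13 ≈ -60.308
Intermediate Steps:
x(q, X) = 9/13
G(B, T) = B² + 12*T (G(B, T) = (B² + 11*T) + T = B² + 12*T)
x(3, 21) - G(-1, 5) = 9/13 - ((-1)² + 12*5) = 9/13 - (1 + 60) = 9/13 - 1*61 = 9/13 - 61 = -784/13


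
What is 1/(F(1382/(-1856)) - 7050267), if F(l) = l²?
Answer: -861184/6071576658647 ≈ -1.4184e-7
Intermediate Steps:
1/(F(1382/(-1856)) - 7050267) = 1/((1382/(-1856))² - 7050267) = 1/((1382*(-1/1856))² - 7050267) = 1/((-691/928)² - 7050267) = 1/(477481/861184 - 7050267) = 1/(-6071576658647/861184) = -861184/6071576658647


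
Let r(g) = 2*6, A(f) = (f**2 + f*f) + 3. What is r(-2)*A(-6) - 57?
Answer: 843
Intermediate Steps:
A(f) = 3 + 2*f**2 (A(f) = (f**2 + f**2) + 3 = 2*f**2 + 3 = 3 + 2*f**2)
r(g) = 12
r(-2)*A(-6) - 57 = 12*(3 + 2*(-6)**2) - 57 = 12*(3 + 2*36) - 57 = 12*(3 + 72) - 57 = 12*75 - 57 = 900 - 57 = 843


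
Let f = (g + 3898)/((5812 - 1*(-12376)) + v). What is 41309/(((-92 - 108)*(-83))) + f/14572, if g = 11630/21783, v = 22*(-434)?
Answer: 708077345519951/284536969646400 ≈ 2.4885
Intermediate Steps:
v = -9548
g = 11630/21783 (g = 11630*(1/21783) = 11630/21783 ≈ 0.53390)
f = 21230441/47051280 (f = (11630/21783 + 3898)/((5812 - 1*(-12376)) - 9548) = 84921764/(21783*((5812 + 12376) - 9548)) = 84921764/(21783*(18188 - 9548)) = (84921764/21783)/8640 = (84921764/21783)*(1/8640) = 21230441/47051280 ≈ 0.45122)
41309/(((-92 - 108)*(-83))) + f/14572 = 41309/(((-92 - 108)*(-83))) + (21230441/47051280)/14572 = 41309/((-200*(-83))) + (21230441/47051280)*(1/14572) = 41309/16600 + 21230441/685631252160 = 708077345519951/284536969646400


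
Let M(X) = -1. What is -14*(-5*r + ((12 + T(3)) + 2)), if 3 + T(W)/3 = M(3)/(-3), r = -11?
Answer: -854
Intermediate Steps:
T(W) = -8 (T(W) = -9 + 3*(-1/(-3)) = -9 + 3*(-1*(-1/3)) = -9 + 3*(1/3) = -9 + 1 = -8)
-14*(-5*r + ((12 + T(3)) + 2)) = -14*(-5*(-11) + ((12 - 8) + 2)) = -14*(55 + (4 + 2)) = -14*(55 + 6) = -14*61 = -854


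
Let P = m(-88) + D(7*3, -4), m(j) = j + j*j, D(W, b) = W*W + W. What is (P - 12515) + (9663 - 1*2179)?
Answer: 3087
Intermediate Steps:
D(W, b) = W + W² (D(W, b) = W² + W = W + W²)
m(j) = j + j²
P = 8118 (P = -88*(1 - 88) + (7*3)*(1 + 7*3) = -88*(-87) + 21*(1 + 21) = 7656 + 21*22 = 7656 + 462 = 8118)
(P - 12515) + (9663 - 1*2179) = (8118 - 12515) + (9663 - 1*2179) = -4397 + (9663 - 2179) = -4397 + 7484 = 3087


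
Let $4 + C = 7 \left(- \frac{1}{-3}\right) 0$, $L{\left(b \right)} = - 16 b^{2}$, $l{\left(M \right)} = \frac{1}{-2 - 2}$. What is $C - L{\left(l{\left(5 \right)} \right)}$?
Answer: $-3$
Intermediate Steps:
$l{\left(M \right)} = - \frac{1}{4}$ ($l{\left(M \right)} = \frac{1}{-4} = - \frac{1}{4}$)
$C = -4$ ($C = -4 + 7 \left(- \frac{1}{-3}\right) 0 = -4 + 7 \left(\left(-1\right) \left(- \frac{1}{3}\right)\right) 0 = -4 + 7 \cdot \frac{1}{3} \cdot 0 = -4 + \frac{7}{3} \cdot 0 = -4 + 0 = -4$)
$C - L{\left(l{\left(5 \right)} \right)} = -4 - - 16 \left(- \frac{1}{4}\right)^{2} = -4 - \left(-16\right) \frac{1}{16} = -4 - -1 = -4 + 1 = -3$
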